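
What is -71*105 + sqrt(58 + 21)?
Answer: -7455 + sqrt(79) ≈ -7446.1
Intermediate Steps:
-71*105 + sqrt(58 + 21) = -7455 + sqrt(79)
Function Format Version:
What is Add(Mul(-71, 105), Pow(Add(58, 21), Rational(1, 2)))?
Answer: Add(-7455, Pow(79, Rational(1, 2))) ≈ -7446.1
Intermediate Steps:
Add(Mul(-71, 105), Pow(Add(58, 21), Rational(1, 2))) = Add(-7455, Pow(79, Rational(1, 2)))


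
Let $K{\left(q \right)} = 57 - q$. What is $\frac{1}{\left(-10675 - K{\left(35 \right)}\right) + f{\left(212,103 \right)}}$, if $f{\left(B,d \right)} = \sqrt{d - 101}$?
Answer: $- \frac{10697}{114425807} - \frac{\sqrt{2}}{114425807} \approx -9.3497 \cdot 10^{-5}$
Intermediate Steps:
$f{\left(B,d \right)} = \sqrt{-101 + d}$
$\frac{1}{\left(-10675 - K{\left(35 \right)}\right) + f{\left(212,103 \right)}} = \frac{1}{\left(-10675 - \left(57 - 35\right)\right) + \sqrt{-101 + 103}} = \frac{1}{\left(-10675 - \left(57 - 35\right)\right) + \sqrt{2}} = \frac{1}{\left(-10675 - 22\right) + \sqrt{2}} = \frac{1}{-10697 + \sqrt{2}}$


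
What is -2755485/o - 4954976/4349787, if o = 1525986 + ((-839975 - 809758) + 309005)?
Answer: -992593982731/61987141542 ≈ -16.013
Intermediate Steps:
o = 185258 (o = 1525986 + (-1649733 + 309005) = 1525986 - 1340728 = 185258)
-2755485/o - 4954976/4349787 = -2755485/185258 - 4954976/4349787 = -2755485*1/185258 - 4954976*1/4349787 = -2755485/185258 - 381152/334599 = -992593982731/61987141542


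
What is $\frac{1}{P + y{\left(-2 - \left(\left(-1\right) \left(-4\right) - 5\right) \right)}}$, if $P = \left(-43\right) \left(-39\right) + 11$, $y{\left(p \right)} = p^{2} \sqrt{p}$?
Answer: $\frac{1688}{2849345} - \frac{i}{2849345} \approx 0.00059242 - 3.5096 \cdot 10^{-7} i$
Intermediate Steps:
$y{\left(p \right)} = p^{\frac{5}{2}}$
$P = 1688$ ($P = 1677 + 11 = 1688$)
$\frac{1}{P + y{\left(-2 - \left(\left(-1\right) \left(-4\right) - 5\right) \right)}} = \frac{1}{1688 + \left(-2 - \left(\left(-1\right) \left(-4\right) - 5\right)\right)^{\frac{5}{2}}} = \frac{1}{1688 + \left(-2 - \left(4 - 5\right)\right)^{\frac{5}{2}}} = \frac{1}{1688 + \left(-2 - -1\right)^{\frac{5}{2}}} = \frac{1}{1688 + \left(-2 + 1\right)^{\frac{5}{2}}} = \frac{1}{1688 + \left(-1\right)^{\frac{5}{2}}} = \frac{1}{1688 + i} = \frac{1688 - i}{2849345}$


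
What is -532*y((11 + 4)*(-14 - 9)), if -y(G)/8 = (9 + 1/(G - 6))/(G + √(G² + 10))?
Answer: 154565152/117 + 6720224*√119035/1755 ≈ 2.6422e+6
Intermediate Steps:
y(G) = -8*(9 + 1/(-6 + G))/(G + √(10 + G²)) (y(G) = -8*(9 + 1/(G - 6))/(G + √(G² + 10)) = -8*(9 + 1/(-6 + G))/(G + √(10 + G²)))
-532*y((11 + 4)*(-14 - 9)) = -4256*(53 - 9*(11 + 4)*(-14 - 9))/(((11 + 4)*(-14 - 9))² - 6*(11 + 4)*(-14 - 9) - 6*√(10 + ((11 + 4)*(-14 - 9))²) + ((11 + 4)*(-14 - 9))*√(10 + ((11 + 4)*(-14 - 9))²)) = -4256*(53 - 135*(-23))/((15*(-23))² - 90*(-23) - 6*√(10 + (15*(-23))²) + (15*(-23))*√(10 + (15*(-23))²)) = -4256*(53 - 9*(-345))/((-345)² - 6*(-345) - 6*√(10 + (-345)²) - 345*√(10 + (-345)²)) = -4256*(53 + 3105)/(119025 + 2070 - 6*√(10 + 119025) - 345*√(10 + 119025)) = -4256*3158/(119025 + 2070 - 6*√119035 - 345*√119035) = -4256*3158/(121095 - 351*√119035) = -13440448/(121095 - 351*√119035)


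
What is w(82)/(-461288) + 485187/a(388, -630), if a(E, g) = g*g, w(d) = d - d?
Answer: 161729/132300 ≈ 1.2224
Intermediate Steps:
w(d) = 0
a(E, g) = g**2
w(82)/(-461288) + 485187/a(388, -630) = 0/(-461288) + 485187/((-630)**2) = 0*(-1/461288) + 485187/396900 = 0 + 485187*(1/396900) = 0 + 161729/132300 = 161729/132300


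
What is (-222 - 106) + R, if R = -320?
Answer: -648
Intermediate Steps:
(-222 - 106) + R = (-222 - 106) - 320 = -328 - 320 = -648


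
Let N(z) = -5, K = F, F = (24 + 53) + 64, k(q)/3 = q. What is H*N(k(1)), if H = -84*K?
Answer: 59220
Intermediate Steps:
k(q) = 3*q
F = 141 (F = 77 + 64 = 141)
K = 141
H = -11844 (H = -84*141 = -11844)
H*N(k(1)) = -11844*(-5) = 59220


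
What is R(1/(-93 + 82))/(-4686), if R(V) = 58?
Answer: -29/2343 ≈ -0.012377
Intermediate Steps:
R(1/(-93 + 82))/(-4686) = 58/(-4686) = 58*(-1/4686) = -29/2343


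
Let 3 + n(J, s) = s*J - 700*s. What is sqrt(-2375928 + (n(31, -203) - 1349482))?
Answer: I*sqrt(3589606) ≈ 1894.6*I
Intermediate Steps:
n(J, s) = -3 - 700*s + J*s (n(J, s) = -3 + (s*J - 700*s) = -3 + (J*s - 700*s) = -3 + (-700*s + J*s) = -3 - 700*s + J*s)
sqrt(-2375928 + (n(31, -203) - 1349482)) = sqrt(-2375928 + ((-3 - 700*(-203) + 31*(-203)) - 1349482)) = sqrt(-2375928 + ((-3 + 142100 - 6293) - 1349482)) = sqrt(-2375928 + (135804 - 1349482)) = sqrt(-2375928 - 1213678) = sqrt(-3589606) = I*sqrt(3589606)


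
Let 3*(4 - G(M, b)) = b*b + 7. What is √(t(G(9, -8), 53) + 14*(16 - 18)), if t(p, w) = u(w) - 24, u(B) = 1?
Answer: I*√51 ≈ 7.1414*I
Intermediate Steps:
G(M, b) = 5/3 - b²/3 (G(M, b) = 4 - (b*b + 7)/3 = 4 - (b² + 7)/3 = 4 - (7 + b²)/3 = 4 + (-7/3 - b²/3) = 5/3 - b²/3)
t(p, w) = -23 (t(p, w) = 1 - 24 = -23)
√(t(G(9, -8), 53) + 14*(16 - 18)) = √(-23 + 14*(16 - 18)) = √(-23 + 14*(-2)) = √(-23 - 28) = √(-51) = I*√51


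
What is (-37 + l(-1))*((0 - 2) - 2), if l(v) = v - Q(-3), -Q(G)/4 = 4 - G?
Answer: 40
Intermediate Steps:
Q(G) = -16 + 4*G (Q(G) = -4*(4 - G) = -16 + 4*G)
l(v) = 28 + v (l(v) = v - (-16 + 4*(-3)) = v - (-16 - 12) = v - 1*(-28) = v + 28 = 28 + v)
(-37 + l(-1))*((0 - 2) - 2) = (-37 + (28 - 1))*((0 - 2) - 2) = (-37 + 27)*(-2 - 2) = -10*(-4) = 40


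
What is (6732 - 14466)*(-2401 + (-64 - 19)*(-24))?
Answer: 3163206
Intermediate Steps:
(6732 - 14466)*(-2401 + (-64 - 19)*(-24)) = -7734*(-2401 - 83*(-24)) = -7734*(-2401 + 1992) = -7734*(-409) = 3163206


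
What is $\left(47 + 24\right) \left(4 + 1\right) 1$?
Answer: $355$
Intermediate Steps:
$\left(47 + 24\right) \left(4 + 1\right) 1 = 71 \cdot 5 \cdot 1 = 71 \cdot 5 = 355$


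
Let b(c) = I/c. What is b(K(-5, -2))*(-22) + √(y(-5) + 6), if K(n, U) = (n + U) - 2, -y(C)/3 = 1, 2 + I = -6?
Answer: -176/9 + √3 ≈ -17.824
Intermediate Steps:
I = -8 (I = -2 - 6 = -8)
y(C) = -3 (y(C) = -3*1 = -3)
K(n, U) = -2 + U + n (K(n, U) = (U + n) - 2 = -2 + U + n)
b(c) = -8/c
b(K(-5, -2))*(-22) + √(y(-5) + 6) = -8/(-2 - 2 - 5)*(-22) + √(-3 + 6) = -8/(-9)*(-22) + √3 = -8*(-⅑)*(-22) + √3 = (8/9)*(-22) + √3 = -176/9 + √3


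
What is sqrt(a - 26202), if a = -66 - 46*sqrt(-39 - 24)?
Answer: sqrt(-26268 - 138*I*sqrt(7)) ≈ 1.126 - 162.08*I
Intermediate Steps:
a = -66 - 138*I*sqrt(7) ≈ -66.0 - 365.11*I
sqrt(a - 26202) = sqrt((-66 - 138*I*sqrt(7)) - 26202) = sqrt(-26268 - 138*I*sqrt(7))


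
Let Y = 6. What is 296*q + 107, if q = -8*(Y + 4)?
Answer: -23573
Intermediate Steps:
q = -80 (q = -8*(6 + 4) = -8*10 = -80)
296*q + 107 = 296*(-80) + 107 = -23680 + 107 = -23573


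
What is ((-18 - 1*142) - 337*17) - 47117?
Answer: -53006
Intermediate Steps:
((-18 - 1*142) - 337*17) - 47117 = ((-18 - 142) - 5729) - 47117 = (-160 - 5729) - 47117 = -5889 - 47117 = -53006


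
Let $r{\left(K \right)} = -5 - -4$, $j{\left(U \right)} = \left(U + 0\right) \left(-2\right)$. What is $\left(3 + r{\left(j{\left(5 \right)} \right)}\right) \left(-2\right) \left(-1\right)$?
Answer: $4$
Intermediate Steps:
$j{\left(U \right)} = - 2 U$ ($j{\left(U \right)} = U \left(-2\right) = - 2 U$)
$r{\left(K \right)} = -1$ ($r{\left(K \right)} = -5 + 4 = -1$)
$\left(3 + r{\left(j{\left(5 \right)} \right)}\right) \left(-2\right) \left(-1\right) = \left(3 - 1\right) \left(-2\right) \left(-1\right) = 2 \left(-2\right) \left(-1\right) = \left(-4\right) \left(-1\right) = 4$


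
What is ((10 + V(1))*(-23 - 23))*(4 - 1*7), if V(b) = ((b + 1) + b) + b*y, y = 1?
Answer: 1932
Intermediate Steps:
V(b) = 1 + 3*b (V(b) = ((b + 1) + b) + b*1 = ((1 + b) + b) + b = (1 + 2*b) + b = 1 + 3*b)
((10 + V(1))*(-23 - 23))*(4 - 1*7) = ((10 + (1 + 3*1))*(-23 - 23))*(4 - 1*7) = ((10 + (1 + 3))*(-46))*(4 - 7) = ((10 + 4)*(-46))*(-3) = (14*(-46))*(-3) = -644*(-3) = 1932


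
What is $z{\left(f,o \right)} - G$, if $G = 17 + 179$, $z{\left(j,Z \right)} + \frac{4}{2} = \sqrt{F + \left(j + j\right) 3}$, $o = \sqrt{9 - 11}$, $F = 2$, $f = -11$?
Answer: $-198 + 8 i \approx -198.0 + 8.0 i$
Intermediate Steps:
$o = i \sqrt{2}$ ($o = \sqrt{-2} = i \sqrt{2} \approx 1.4142 i$)
$z{\left(j,Z \right)} = -2 + \sqrt{2 + 6 j}$ ($z{\left(j,Z \right)} = -2 + \sqrt{2 + \left(j + j\right) 3} = -2 + \sqrt{2 + 2 j 3} = -2 + \sqrt{2 + 6 j}$)
$G = 196$
$z{\left(f,o \right)} - G = \left(-2 + \sqrt{2 + 6 \left(-11\right)}\right) - 196 = \left(-2 + \sqrt{2 - 66}\right) - 196 = \left(-2 + \sqrt{-64}\right) - 196 = \left(-2 + 8 i\right) - 196 = -198 + 8 i$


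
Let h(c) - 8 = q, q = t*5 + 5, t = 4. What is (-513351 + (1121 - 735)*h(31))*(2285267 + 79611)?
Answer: -1183888670214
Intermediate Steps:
q = 25 (q = 4*5 + 5 = 20 + 5 = 25)
h(c) = 33 (h(c) = 8 + 25 = 33)
(-513351 + (1121 - 735)*h(31))*(2285267 + 79611) = (-513351 + (1121 - 735)*33)*(2285267 + 79611) = (-513351 + 386*33)*2364878 = (-513351 + 12738)*2364878 = -500613*2364878 = -1183888670214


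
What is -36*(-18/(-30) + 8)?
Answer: -1548/5 ≈ -309.60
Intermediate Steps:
-36*(-18/(-30) + 8) = -36*(-18*(-1/30) + 8) = -36*(3/5 + 8) = -36*43/5 = -1548/5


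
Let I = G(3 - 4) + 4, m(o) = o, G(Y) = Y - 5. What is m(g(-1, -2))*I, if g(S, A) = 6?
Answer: -12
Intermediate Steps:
G(Y) = -5 + Y
I = -2 (I = (-5 + (3 - 4)) + 4 = (-5 - 1) + 4 = -6 + 4 = -2)
m(g(-1, -2))*I = 6*(-2) = -12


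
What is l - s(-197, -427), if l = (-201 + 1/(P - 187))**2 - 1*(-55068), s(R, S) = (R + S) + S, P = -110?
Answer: 8514052075/88209 ≈ 96521.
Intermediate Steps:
s(R, S) = R + 2*S
l = 8421344416/88209 (l = (-201 + 1/(-110 - 187))**2 - 1*(-55068) = (-201 + 1/(-297))**2 + 55068 = (-201 - 1/297)**2 + 55068 = (-59698/297)**2 + 55068 = 3563851204/88209 + 55068 = 8421344416/88209 ≈ 95470.)
l - s(-197, -427) = 8421344416/88209 - (-197 + 2*(-427)) = 8421344416/88209 - (-197 - 854) = 8421344416/88209 - 1*(-1051) = 8421344416/88209 + 1051 = 8514052075/88209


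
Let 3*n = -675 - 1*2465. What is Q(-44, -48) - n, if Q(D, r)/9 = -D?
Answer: 4328/3 ≈ 1442.7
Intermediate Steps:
Q(D, r) = -9*D (Q(D, r) = 9*(-D) = -9*D)
n = -3140/3 (n = (-675 - 1*2465)/3 = (-675 - 2465)/3 = (⅓)*(-3140) = -3140/3 ≈ -1046.7)
Q(-44, -48) - n = -9*(-44) - 1*(-3140/3) = 396 + 3140/3 = 4328/3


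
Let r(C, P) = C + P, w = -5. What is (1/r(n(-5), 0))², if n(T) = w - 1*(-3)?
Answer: ¼ ≈ 0.25000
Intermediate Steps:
n(T) = -2 (n(T) = -5 - 1*(-3) = -5 + 3 = -2)
(1/r(n(-5), 0))² = (1/(-2 + 0))² = (1/(-2))² = (-½)² = ¼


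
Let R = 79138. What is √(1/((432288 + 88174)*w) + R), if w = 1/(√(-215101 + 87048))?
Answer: √(21436956317771272 + 520462*I*√128053)/520462 ≈ 281.31 + 1.222e-6*I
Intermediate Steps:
w = -I*√128053/128053 (w = 1/(√(-128053)) = 1/(I*√128053) = -I*√128053/128053 ≈ -0.0027945*I)
√(1/((432288 + 88174)*w) + R) = √(1/((432288 + 88174)*((-I*√128053/128053))) + 79138) = √((I*√128053)/520462 + 79138) = √(I*√128053/520462 + 79138) = √(79138 + I*√128053/520462)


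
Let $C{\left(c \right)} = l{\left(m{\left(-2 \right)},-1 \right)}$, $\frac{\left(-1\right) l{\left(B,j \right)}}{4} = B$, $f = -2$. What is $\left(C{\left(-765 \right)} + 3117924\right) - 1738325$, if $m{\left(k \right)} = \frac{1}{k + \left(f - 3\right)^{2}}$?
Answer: $\frac{31730773}{23} \approx 1.3796 \cdot 10^{6}$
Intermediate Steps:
$m{\left(k \right)} = \frac{1}{25 + k}$ ($m{\left(k \right)} = \frac{1}{k + \left(-2 - 3\right)^{2}} = \frac{1}{k + \left(-5\right)^{2}} = \frac{1}{k + 25} = \frac{1}{25 + k}$)
$l{\left(B,j \right)} = - 4 B$
$C{\left(c \right)} = - \frac{4}{23}$ ($C{\left(c \right)} = - \frac{4}{25 - 2} = - \frac{4}{23}$)
$\left(C{\left(-765 \right)} + 3117924\right) - 1738325 = \left(- \frac{4}{23} + 3117924\right) - 1738325 = \frac{71712248}{23} - 1738325 = \frac{31730773}{23}$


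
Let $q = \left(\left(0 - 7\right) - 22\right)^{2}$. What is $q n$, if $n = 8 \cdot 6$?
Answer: $40368$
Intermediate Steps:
$n = 48$
$q = 841$ ($q = \left(\left(0 - 7\right) - 22\right)^{2} = \left(-7 - 22\right)^{2} = \left(-29\right)^{2} = 841$)
$q n = 841 \cdot 48 = 40368$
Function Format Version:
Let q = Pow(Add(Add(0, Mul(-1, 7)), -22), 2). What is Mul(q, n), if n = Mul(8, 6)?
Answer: 40368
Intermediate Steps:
n = 48
q = 841 (q = Pow(Add(Add(0, -7), -22), 2) = Pow(Add(-7, -22), 2) = Pow(-29, 2) = 841)
Mul(q, n) = Mul(841, 48) = 40368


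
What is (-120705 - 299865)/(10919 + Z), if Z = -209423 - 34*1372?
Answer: 210285/122576 ≈ 1.7155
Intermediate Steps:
Z = -256071 (Z = -209423 - 1*46648 = -209423 - 46648 = -256071)
(-120705 - 299865)/(10919 + Z) = (-120705 - 299865)/(10919 - 256071) = -420570/(-245152) = -420570*(-1/245152) = 210285/122576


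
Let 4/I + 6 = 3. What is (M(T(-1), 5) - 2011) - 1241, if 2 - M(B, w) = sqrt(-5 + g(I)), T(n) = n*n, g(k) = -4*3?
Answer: -3250 - I*sqrt(17) ≈ -3250.0 - 4.1231*I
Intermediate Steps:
I = -4/3 (I = 4/(-6 + 3) = 4/(-3) = 4*(-1/3) = -4/3 ≈ -1.3333)
g(k) = -12
T(n) = n**2
M(B, w) = 2 - I*sqrt(17) (M(B, w) = 2 - sqrt(-5 - 12) = 2 - sqrt(-17) = 2 - I*sqrt(17))
(M(T(-1), 5) - 2011) - 1241 = ((2 - I*sqrt(17)) - 2011) - 1241 = (-2009 - I*sqrt(17)) - 1241 = -3250 - I*sqrt(17)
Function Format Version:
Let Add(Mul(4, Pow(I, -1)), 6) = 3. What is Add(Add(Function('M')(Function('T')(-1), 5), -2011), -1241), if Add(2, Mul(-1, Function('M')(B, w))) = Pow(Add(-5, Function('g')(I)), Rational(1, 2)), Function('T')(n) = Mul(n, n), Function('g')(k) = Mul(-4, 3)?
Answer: Add(-3250, Mul(-1, I, Pow(17, Rational(1, 2)))) ≈ Add(-3250.0, Mul(-4.1231, I))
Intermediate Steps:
I = Rational(-4, 3) (I = Mul(4, Pow(Add(-6, 3), -1)) = Mul(4, Pow(-3, -1)) = Mul(4, Rational(-1, 3)) = Rational(-4, 3) ≈ -1.3333)
Function('g')(k) = -12
Function('T')(n) = Pow(n, 2)
Function('M')(B, w) = Add(2, Mul(-1, I, Pow(17, Rational(1, 2)))) (Function('M')(B, w) = Add(2, Mul(-1, Pow(Add(-5, -12), Rational(1, 2)))) = Add(2, Mul(-1, Pow(-17, Rational(1, 2)))) = Add(2, Mul(-1, Mul(I, Pow(17, Rational(1, 2))))) = Add(2, Mul(-1, I, Pow(17, Rational(1, 2)))))
Add(Add(Function('M')(Function('T')(-1), 5), -2011), -1241) = Add(Add(Add(2, Mul(-1, I, Pow(17, Rational(1, 2)))), -2011), -1241) = Add(Add(-2009, Mul(-1, I, Pow(17, Rational(1, 2)))), -1241) = Add(-3250, Mul(-1, I, Pow(17, Rational(1, 2))))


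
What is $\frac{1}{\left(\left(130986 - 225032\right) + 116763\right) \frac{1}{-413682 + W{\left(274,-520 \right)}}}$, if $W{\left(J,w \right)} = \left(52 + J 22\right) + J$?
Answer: $- \frac{407328}{22717} \approx -17.931$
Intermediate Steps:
$W{\left(J,w \right)} = 52 + 23 J$ ($W{\left(J,w \right)} = \left(52 + 22 J\right) + J = 52 + 23 J$)
$\frac{1}{\left(\left(130986 - 225032\right) + 116763\right) \frac{1}{-413682 + W{\left(274,-520 \right)}}} = \frac{1}{\left(\left(130986 - 225032\right) + 116763\right) \frac{1}{-413682 + \left(52 + 23 \cdot 274\right)}} = \frac{1}{\left(-94046 + 116763\right) \frac{1}{-413682 + \left(52 + 6302\right)}} = \frac{1}{22717 \frac{1}{-413682 + 6354}} = \frac{1}{22717 \frac{1}{-407328}} = \frac{1}{22717 \left(- \frac{1}{407328}\right)} = \frac{1}{- \frac{22717}{407328}} = - \frac{407328}{22717}$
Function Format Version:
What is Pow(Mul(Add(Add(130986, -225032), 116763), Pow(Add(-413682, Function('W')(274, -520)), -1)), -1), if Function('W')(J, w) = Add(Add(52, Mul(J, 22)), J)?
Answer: Rational(-407328, 22717) ≈ -17.931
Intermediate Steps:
Function('W')(J, w) = Add(52, Mul(23, J)) (Function('W')(J, w) = Add(Add(52, Mul(22, J)), J) = Add(52, Mul(23, J)))
Pow(Mul(Add(Add(130986, -225032), 116763), Pow(Add(-413682, Function('W')(274, -520)), -1)), -1) = Pow(Mul(Add(Add(130986, -225032), 116763), Pow(Add(-413682, Add(52, Mul(23, 274))), -1)), -1) = Pow(Mul(Add(-94046, 116763), Pow(Add(-413682, Add(52, 6302)), -1)), -1) = Pow(Mul(22717, Pow(Add(-413682, 6354), -1)), -1) = Pow(Mul(22717, Pow(-407328, -1)), -1) = Pow(Mul(22717, Rational(-1, 407328)), -1) = Pow(Rational(-22717, 407328), -1) = Rational(-407328, 22717)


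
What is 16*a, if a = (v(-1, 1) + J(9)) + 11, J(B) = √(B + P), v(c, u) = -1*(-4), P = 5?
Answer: 240 + 16*√14 ≈ 299.87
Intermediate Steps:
v(c, u) = 4
J(B) = √(5 + B) (J(B) = √(B + 5) = √(5 + B))
a = 15 + √14 (a = (4 + √(5 + 9)) + 11 = (4 + √14) + 11 = 15 + √14 ≈ 18.742)
16*a = 16*(15 + √14) = 240 + 16*√14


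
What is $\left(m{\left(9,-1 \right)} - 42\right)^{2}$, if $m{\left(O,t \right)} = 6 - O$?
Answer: $2025$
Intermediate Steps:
$\left(m{\left(9,-1 \right)} - 42\right)^{2} = \left(\left(6 - 9\right) - 42\right)^{2} = \left(-3 - 42\right)^{2} = \left(-45\right)^{2} = 2025$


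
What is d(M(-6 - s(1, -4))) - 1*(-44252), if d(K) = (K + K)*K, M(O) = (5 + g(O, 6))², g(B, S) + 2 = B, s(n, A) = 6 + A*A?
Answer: 825502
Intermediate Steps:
s(n, A) = 6 + A²
g(B, S) = -2 + B
M(O) = (3 + O)² (M(O) = (5 + (-2 + O))² = (3 + O)²)
d(K) = 2*K² (d(K) = (2*K)*K = 2*K²)
d(M(-6 - s(1, -4))) - 1*(-44252) = 2*((3 + (-6 - (6 + (-4)²)))²)² - 1*(-44252) = 2*((3 + (-6 - (6 + 16)))²)² + 44252 = 2*((3 + (-6 - 1*22))²)² + 44252 = 2*((3 + (-6 - 22))²)² + 44252 = 2*((3 - 28)²)² + 44252 = 2*((-25)²)² + 44252 = 2*625² + 44252 = 2*390625 + 44252 = 781250 + 44252 = 825502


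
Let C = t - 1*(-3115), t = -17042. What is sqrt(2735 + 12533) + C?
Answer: -13927 + 2*sqrt(3817) ≈ -13803.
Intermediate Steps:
C = -13927 (C = -17042 - 1*(-3115) = -17042 + 3115 = -13927)
sqrt(2735 + 12533) + C = sqrt(2735 + 12533) - 13927 = sqrt(15268) - 13927 = 2*sqrt(3817) - 13927 = -13927 + 2*sqrt(3817)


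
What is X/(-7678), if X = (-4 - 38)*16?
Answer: 336/3839 ≈ 0.087523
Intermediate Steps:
X = -672 (X = -42*16 = -672)
X/(-7678) = -672/(-7678) = -672*(-1/7678) = 336/3839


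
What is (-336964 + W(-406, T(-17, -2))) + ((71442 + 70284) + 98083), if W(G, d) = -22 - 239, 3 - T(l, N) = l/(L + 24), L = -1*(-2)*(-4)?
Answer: -97416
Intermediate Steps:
L = -8 (L = 2*(-4) = -8)
T(l, N) = 3 - l/16 (T(l, N) = 3 - l/(-8 + 24) = 3 - l/16)
W(G, d) = -261
(-336964 + W(-406, T(-17, -2))) + ((71442 + 70284) + 98083) = (-336964 - 261) + ((71442 + 70284) + 98083) = -337225 + (141726 + 98083) = -337225 + 239809 = -97416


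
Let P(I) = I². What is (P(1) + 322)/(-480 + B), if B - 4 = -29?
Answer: -323/505 ≈ -0.63960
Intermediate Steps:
B = -25 (B = 4 - 29 = -25)
(P(1) + 322)/(-480 + B) = (1² + 322)/(-480 - 25) = (1 + 322)/(-505) = 323*(-1/505) = -323/505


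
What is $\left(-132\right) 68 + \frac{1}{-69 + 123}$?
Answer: $- \frac{484703}{54} \approx -8976.0$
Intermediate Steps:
$\left(-132\right) 68 + \frac{1}{-69 + 123} = -8976 + \frac{1}{54} = - \frac{484703}{54}$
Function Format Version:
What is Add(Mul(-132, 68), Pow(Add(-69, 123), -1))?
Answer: Rational(-484703, 54) ≈ -8976.0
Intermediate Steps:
Add(Mul(-132, 68), Pow(Add(-69, 123), -1)) = Add(-8976, Pow(54, -1)) = Add(-8976, Rational(1, 54)) = Rational(-484703, 54)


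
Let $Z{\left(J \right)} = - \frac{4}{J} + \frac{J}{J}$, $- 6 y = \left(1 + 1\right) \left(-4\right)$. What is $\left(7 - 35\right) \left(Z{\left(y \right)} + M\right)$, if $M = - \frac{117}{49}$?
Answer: $\frac{860}{7} \approx 122.86$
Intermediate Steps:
$M = - \frac{117}{49}$ ($M = \left(-117\right) \frac{1}{49} = - \frac{117}{49} \approx -2.3878$)
$y = \frac{4}{3}$ ($y = - \frac{\left(1 + 1\right) \left(-4\right)}{6} = - \frac{2 \left(-4\right)}{6} = \left(- \frac{1}{6}\right) \left(-8\right) = \frac{4}{3} \approx 1.3333$)
$Z{\left(J \right)} = 1 - \frac{4}{J}$ ($Z{\left(J \right)} = - \frac{4}{J} + 1 = 1 - \frac{4}{J}$)
$\left(7 - 35\right) \left(Z{\left(y \right)} + M\right) = \left(7 - 35\right) \left(\frac{-4 + \frac{4}{3}}{\frac{4}{3}} - \frac{117}{49}\right) = - 28 \left(\frac{3}{4} \left(- \frac{8}{3}\right) - \frac{117}{49}\right) = - 28 \left(-2 - \frac{117}{49}\right) = \left(-28\right) \left(- \frac{215}{49}\right) = \frac{860}{7}$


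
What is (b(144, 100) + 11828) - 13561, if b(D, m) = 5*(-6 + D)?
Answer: -1043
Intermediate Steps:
b(D, m) = -30 + 5*D
(b(144, 100) + 11828) - 13561 = ((-30 + 5*144) + 11828) - 13561 = ((-30 + 720) + 11828) - 13561 = (690 + 11828) - 13561 = 12518 - 13561 = -1043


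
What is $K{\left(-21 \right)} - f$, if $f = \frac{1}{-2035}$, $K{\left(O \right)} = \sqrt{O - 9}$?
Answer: $\frac{1}{2035} + i \sqrt{30} \approx 0.0004914 + 5.4772 i$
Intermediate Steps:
$K{\left(O \right)} = \sqrt{-9 + O}$
$f = - \frac{1}{2035} \approx -0.0004914$
$K{\left(-21 \right)} - f = \sqrt{-9 - 21} - - \frac{1}{2035} = \sqrt{-30} + \frac{1}{2035} = i \sqrt{30} + \frac{1}{2035} = \frac{1}{2035} + i \sqrt{30}$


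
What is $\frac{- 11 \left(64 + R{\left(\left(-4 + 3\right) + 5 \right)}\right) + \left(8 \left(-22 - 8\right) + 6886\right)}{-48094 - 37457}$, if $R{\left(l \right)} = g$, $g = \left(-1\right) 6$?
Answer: $- \frac{6008}{85551} \approx -0.070227$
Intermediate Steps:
$g = -6$
$R{\left(l \right)} = -6$
$\frac{- 11 \left(64 + R{\left(\left(-4 + 3\right) + 5 \right)}\right) + \left(8 \left(-22 - 8\right) + 6886\right)}{-48094 - 37457} = \frac{- 11 \left(64 - 6\right) + \left(8 \left(-22 - 8\right) + 6886\right)}{-48094 - 37457} = \frac{\left(-11\right) 58 + \left(8 \left(-30\right) + 6886\right)}{-85551} = \left(-638 + \left(-240 + 6886\right)\right) \left(- \frac{1}{85551}\right) = \left(-638 + 6646\right) \left(- \frac{1}{85551}\right) = 6008 \left(- \frac{1}{85551}\right) = - \frac{6008}{85551}$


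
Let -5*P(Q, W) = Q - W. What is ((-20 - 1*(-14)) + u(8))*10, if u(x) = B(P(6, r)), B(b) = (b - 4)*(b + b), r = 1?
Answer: 40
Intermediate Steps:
P(Q, W) = -Q/5 + W/5 (P(Q, W) = -(Q - W)/5 = -Q/5 + W/5)
B(b) = 2*b*(-4 + b) (B(b) = (-4 + b)*(2*b) = 2*b*(-4 + b))
u(x) = 10 (u(x) = 2*(-1/5*6 + (1/5)*1)*(-4 + (-1/5*6 + (1/5)*1)) = 2*(-6/5 + 1/5)*(-4 + (-6/5 + 1/5)) = 2*(-1)*(-4 - 1) = 2*(-1)*(-5) = 10)
((-20 - 1*(-14)) + u(8))*10 = ((-20 - 1*(-14)) + 10)*10 = ((-20 + 14) + 10)*10 = (-6 + 10)*10 = 4*10 = 40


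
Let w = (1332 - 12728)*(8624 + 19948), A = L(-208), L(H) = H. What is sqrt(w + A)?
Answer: 8*I*sqrt(5087605) ≈ 18045.0*I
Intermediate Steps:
A = -208
w = -325606512 (w = -11396*28572 = -325606512)
sqrt(w + A) = sqrt(-325606512 - 208) = sqrt(-325606720) = 8*I*sqrt(5087605)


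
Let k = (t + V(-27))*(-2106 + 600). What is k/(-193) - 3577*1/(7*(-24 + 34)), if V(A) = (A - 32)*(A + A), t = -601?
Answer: 38831477/1930 ≈ 20120.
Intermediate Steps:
V(A) = 2*A*(-32 + A) (V(A) = (-32 + A)*(2*A) = 2*A*(-32 + A))
k = -3893010 (k = (-601 + 2*(-27)*(-32 - 27))*(-2106 + 600) = (-601 + 2*(-27)*(-59))*(-1506) = (-601 + 3186)*(-1506) = 2585*(-1506) = -3893010)
k/(-193) - 3577*1/(7*(-24 + 34)) = -3893010/(-193) - 3577*1/(7*(-24 + 34)) = -3893010*(-1/193) - 3577/(7*10) = 3893010/193 - 3577/70 = 3893010/193 - 3577*1/70 = 3893010/193 - 511/10 = 38831477/1930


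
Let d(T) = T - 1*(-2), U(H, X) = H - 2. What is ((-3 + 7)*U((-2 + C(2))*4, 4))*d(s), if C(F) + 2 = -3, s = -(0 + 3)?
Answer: 120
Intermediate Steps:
s = -3 (s = -1*3 = -3)
C(F) = -5 (C(F) = -2 - 3 = -5)
U(H, X) = -2 + H
d(T) = 2 + T (d(T) = T + 2 = 2 + T)
((-3 + 7)*U((-2 + C(2))*4, 4))*d(s) = ((-3 + 7)*(-2 + (-2 - 5)*4))*(2 - 3) = (4*(-2 - 7*4))*(-1) = (4*(-2 - 28))*(-1) = (4*(-30))*(-1) = -120*(-1) = 120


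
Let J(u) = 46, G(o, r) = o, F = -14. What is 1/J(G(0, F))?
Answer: 1/46 ≈ 0.021739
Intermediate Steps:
1/J(G(0, F)) = 1/46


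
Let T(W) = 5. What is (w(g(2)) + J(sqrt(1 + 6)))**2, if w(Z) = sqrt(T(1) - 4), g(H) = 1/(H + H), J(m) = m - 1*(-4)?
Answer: (5 + sqrt(7))**2 ≈ 58.458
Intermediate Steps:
J(m) = 4 + m (J(m) = m + 4 = 4 + m)
g(H) = 1/(2*H)
w(Z) = 1 (w(Z) = sqrt(5 - 4) = sqrt(1) = 1)
(w(g(2)) + J(sqrt(1 + 6)))**2 = (1 + (4 + sqrt(1 + 6)))**2 = (1 + (4 + sqrt(7)))**2 = (5 + sqrt(7))**2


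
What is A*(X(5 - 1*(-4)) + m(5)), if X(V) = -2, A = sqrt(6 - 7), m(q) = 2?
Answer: 0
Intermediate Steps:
A = I (A = sqrt(-1) = I ≈ 1.0*I)
A*(X(5 - 1*(-4)) + m(5)) = I*(-2 + 2) = I*0 = 0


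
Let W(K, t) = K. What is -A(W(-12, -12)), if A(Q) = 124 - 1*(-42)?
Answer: -166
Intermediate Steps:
A(Q) = 166 (A(Q) = 124 + 42 = 166)
-A(W(-12, -12)) = -1*166 = -166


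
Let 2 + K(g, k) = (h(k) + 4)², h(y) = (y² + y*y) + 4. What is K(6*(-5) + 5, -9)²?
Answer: 835094404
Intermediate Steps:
h(y) = 4 + 2*y² (h(y) = (y² + y²) + 4 = 2*y² + 4 = 4 + 2*y²)
K(g, k) = -2 + (8 + 2*k²)² (K(g, k) = -2 + ((4 + 2*k²) + 4)² = -2 + (8 + 2*k²)²)
K(6*(-5) + 5, -9)² = (-2 + 4*(4 + (-9)²)²)² = (-2 + 4*(4 + 81)²)² = (-2 + 4*85²)² = (-2 + 4*7225)² = (-2 + 28900)² = 28898² = 835094404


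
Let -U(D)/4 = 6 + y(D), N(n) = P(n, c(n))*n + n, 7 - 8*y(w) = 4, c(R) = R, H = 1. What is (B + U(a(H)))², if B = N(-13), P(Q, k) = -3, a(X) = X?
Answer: ¼ ≈ 0.25000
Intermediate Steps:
y(w) = 3/8 (y(w) = 7/8 - ⅛*4 = 7/8 - ½ = 3/8)
N(n) = -2*n (N(n) = -3*n + n = -2*n)
B = 26 (B = -2*(-13) = 26)
U(D) = -51/2 (U(D) = -4*(6 + 3/8) = -4*51/8 = -51/2)
(B + U(a(H)))² = (26 - 51/2)² = (½)² = ¼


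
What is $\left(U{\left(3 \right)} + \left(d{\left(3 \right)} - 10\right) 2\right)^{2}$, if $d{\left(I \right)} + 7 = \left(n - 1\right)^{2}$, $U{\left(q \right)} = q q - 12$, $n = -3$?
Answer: $25$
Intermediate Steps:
$U{\left(q \right)} = -12 + q^{2}$ ($U{\left(q \right)} = q^{2} - 12 = -12 + q^{2}$)
$d{\left(I \right)} = 9$ ($d{\left(I \right)} = -7 + \left(-3 - 1\right)^{2} = -7 + \left(-4\right)^{2} = -7 + 16 = 9$)
$\left(U{\left(3 \right)} + \left(d{\left(3 \right)} - 10\right) 2\right)^{2} = \left(\left(-12 + 3^{2}\right) + \left(9 - 10\right) 2\right)^{2} = \left(\left(-12 + 9\right) - 2\right)^{2} = \left(-3 - 2\right)^{2} = \left(-5\right)^{2} = 25$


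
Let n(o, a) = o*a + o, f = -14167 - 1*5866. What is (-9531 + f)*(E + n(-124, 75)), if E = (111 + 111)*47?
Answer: -29859640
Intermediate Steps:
f = -20033 (f = -14167 - 5866 = -20033)
E = 10434 (E = 222*47 = 10434)
n(o, a) = o + a*o (n(o, a) = a*o + o = o + a*o)
(-9531 + f)*(E + n(-124, 75)) = (-9531 - 20033)*(10434 - 124*(1 + 75)) = -29564*(10434 - 124*76) = -29564*(10434 - 9424) = -29564*1010 = -29859640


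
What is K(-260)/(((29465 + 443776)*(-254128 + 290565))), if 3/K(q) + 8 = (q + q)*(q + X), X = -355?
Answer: 1/1838109232372688 ≈ 5.4404e-16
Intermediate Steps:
K(q) = 3/(-8 + 2*q*(-355 + q)) (K(q) = 3/(-8 + (q + q)*(q - 355)) = 3/(-8 + (2*q)*(-355 + q)) = 3/(-8 + 2*q*(-355 + q)))
K(-260)/(((29465 + 443776)*(-254128 + 290565))) = (3/(2*(-4 + (-260)² - 355*(-260))))/(((29465 + 443776)*(-254128 + 290565))) = (3/(2*(-4 + 67600 + 92300)))/((473241*36437)) = ((3/2)/159896)/17243482317 = ((3/2)*(1/159896))*(1/17243482317) = (3/319792)*(1/17243482317) = 1/1838109232372688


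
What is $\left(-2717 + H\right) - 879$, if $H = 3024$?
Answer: $-572$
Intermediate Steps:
$\left(-2717 + H\right) - 879 = \left(-2717 + 3024\right) - 879 = 307 - 879 = -572$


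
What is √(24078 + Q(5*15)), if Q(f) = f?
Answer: √24153 ≈ 155.41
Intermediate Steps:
√(24078 + Q(5*15)) = √(24078 + 5*15) = √(24078 + 75) = √24153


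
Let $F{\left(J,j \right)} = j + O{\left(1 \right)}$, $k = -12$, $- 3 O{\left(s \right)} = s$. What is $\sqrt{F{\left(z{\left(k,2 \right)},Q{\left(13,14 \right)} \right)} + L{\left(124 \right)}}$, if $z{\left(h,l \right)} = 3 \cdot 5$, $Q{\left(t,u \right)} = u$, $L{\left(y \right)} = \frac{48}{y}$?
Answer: $\frac{\sqrt{121551}}{93} \approx 3.7488$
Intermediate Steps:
$O{\left(s \right)} = - \frac{s}{3}$
$z{\left(h,l \right)} = 15$
$F{\left(J,j \right)} = - \frac{1}{3} + j$ ($F{\left(J,j \right)} = j - \frac{1}{3} = - \frac{1}{3} + j$)
$\sqrt{F{\left(z{\left(k,2 \right)},Q{\left(13,14 \right)} \right)} + L{\left(124 \right)}} = \sqrt{\left(- \frac{1}{3} + 14\right) + \frac{48}{124}} = \sqrt{\frac{41}{3} + 48 \cdot \frac{1}{124}} = \sqrt{\frac{41}{3} + \frac{12}{31}} = \sqrt{\frac{1307}{93}} = \frac{\sqrt{121551}}{93}$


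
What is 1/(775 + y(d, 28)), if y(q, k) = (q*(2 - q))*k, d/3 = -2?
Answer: -1/569 ≈ -0.0017575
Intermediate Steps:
d = -6 (d = 3*(-2) = -6)
y(q, k) = k*q*(2 - q)
1/(775 + y(d, 28)) = 1/(775 + 28*(-6)*(2 - 1*(-6))) = 1/(775 + 28*(-6)*(2 + 6)) = 1/(775 + 28*(-6)*8) = 1/(775 - 1344) = 1/(-569) = -1/569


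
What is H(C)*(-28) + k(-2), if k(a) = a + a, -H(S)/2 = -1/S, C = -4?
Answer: 10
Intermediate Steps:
H(S) = 2/S (H(S) = -(-2)/S = 2/S)
k(a) = 2*a
H(C)*(-28) + k(-2) = (2/(-4))*(-28) + 2*(-2) = (2*(-1/4))*(-28) - 4 = -1/2*(-28) - 4 = 14 - 4 = 10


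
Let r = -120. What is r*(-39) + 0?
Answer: 4680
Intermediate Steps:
r*(-39) + 0 = -120*(-39) + 0 = 4680 + 0 = 4680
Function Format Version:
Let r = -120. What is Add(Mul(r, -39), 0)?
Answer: 4680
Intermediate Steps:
Add(Mul(r, -39), 0) = Add(Mul(-120, -39), 0) = Add(4680, 0) = 4680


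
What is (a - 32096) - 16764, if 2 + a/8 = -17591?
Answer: -189604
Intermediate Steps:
a = -140744 (a = -16 + 8*(-17591) = -16 - 140728 = -140744)
(a - 32096) - 16764 = (-140744 - 32096) - 16764 = -172840 - 16764 = -189604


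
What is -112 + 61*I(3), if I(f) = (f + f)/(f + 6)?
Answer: -214/3 ≈ -71.333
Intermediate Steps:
I(f) = 2*f/(6 + f) (I(f) = (2*f)/(6 + f) = 2*f/(6 + f))
-112 + 61*I(3) = -112 + 61*(2*3/(6 + 3)) = -112 + 61*(2*3/9) = -112 + 61*(2*3*(⅑)) = -112 + 61*(⅔) = -112 + 122/3 = -214/3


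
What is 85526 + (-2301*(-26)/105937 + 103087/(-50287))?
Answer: 35046985109149/409788763 ≈ 85525.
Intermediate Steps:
85526 + (-2301*(-26)/105937 + 103087/(-50287)) = 85526 + (59826*(1/105937) + 103087*(-1/50287)) = 85526 + (4602/8149 - 103087/50287) = 85526 - 608635189/409788763 = 35046985109149/409788763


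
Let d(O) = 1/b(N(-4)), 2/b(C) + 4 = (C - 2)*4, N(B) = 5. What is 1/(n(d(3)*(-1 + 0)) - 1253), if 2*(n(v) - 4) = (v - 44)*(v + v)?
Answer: -1/1057 ≈ -0.00094607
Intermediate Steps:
b(C) = 2/(-12 + 4*C) (b(C) = 2/(-4 + (C - 2)*4) = 2/(-4 + (-2 + C)*4) = 2/(-4 + (-8 + 4*C)) = 2/(-12 + 4*C))
d(O) = 4 (d(O) = 1/(1/(2*(-3 + 5))) = 1/((1/2)/2) = 1/((1/2)*(1/2)) = 1/(1/4) = 4)
n(v) = 4 + v*(-44 + v) (n(v) = 4 + ((v - 44)*(v + v))/2 = 4 + ((-44 + v)*(2*v))/2 = 4 + (2*v*(-44 + v))/2 = 4 + v*(-44 + v))
1/(n(d(3)*(-1 + 0)) - 1253) = 1/((4 + (4*(-1 + 0))**2 - 176*(-1 + 0)) - 1253) = 1/((4 + (4*(-1))**2 - 176*(-1)) - 1253) = 1/((4 + (-4)**2 - 44*(-4)) - 1253) = 1/((4 + 16 + 176) - 1253) = 1/(196 - 1253) = 1/(-1057) = -1/1057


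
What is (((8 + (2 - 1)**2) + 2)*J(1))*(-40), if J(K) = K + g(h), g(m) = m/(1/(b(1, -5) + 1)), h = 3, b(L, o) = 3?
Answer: -5720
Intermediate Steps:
g(m) = 4*m (g(m) = m/(1/(3 + 1)) = m/(1/4) = m*4 = 4*m)
J(K) = 12 + K (J(K) = K + 4*3 = K + 12 = 12 + K)
(((8 + (2 - 1)**2) + 2)*J(1))*(-40) = (((8 + (2 - 1)**2) + 2)*(12 + 1))*(-40) = (((8 + 1**2) + 2)*13)*(-40) = (((8 + 1) + 2)*13)*(-40) = ((9 + 2)*13)*(-40) = (11*13)*(-40) = 143*(-40) = -5720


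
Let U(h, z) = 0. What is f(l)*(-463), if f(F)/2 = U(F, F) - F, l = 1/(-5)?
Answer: -926/5 ≈ -185.20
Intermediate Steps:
l = -⅕ ≈ -0.20000
f(F) = -2*F (f(F) = 2*(0 - F) = 2*(-F) = -2*F)
f(l)*(-463) = -2*(-⅕)*(-463) = (⅖)*(-463) = -926/5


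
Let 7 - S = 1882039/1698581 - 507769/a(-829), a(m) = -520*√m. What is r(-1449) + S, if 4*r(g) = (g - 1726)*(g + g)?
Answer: 7814469300131/3397162 + 507769*I*√829/431080 ≈ 2.3003e+6 + 33.914*I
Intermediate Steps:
S = 10008028/1698581 + 507769*I*√829/431080 (S = 7 - (1882039/1698581 - 507769*I*√829/431080) = 7 + (-1882039/1698581 + 507769*I*√829/431080) = 10008028/1698581 + 507769*I*√829/431080 ≈ 5.892 + 33.914*I)
r(g) = g*(-1726 + g)/2 (r(g) = ((g - 1726)*(g + g))/4 = ((-1726 + g)*(2*g))/4 = (2*g*(-1726 + g))/4 = g*(-1726 + g)/2)
r(-1449) + S = (½)*(-1449)*(-1726 - 1449) + (10008028/1698581 + 507769*I*√829/431080) = (½)*(-1449)*(-3175) + (10008028/1698581 + 507769*I*√829/431080) = 4600575/2 + (10008028/1698581 + 507769*I*√829/431080) = 7814469300131/3397162 + 507769*I*√829/431080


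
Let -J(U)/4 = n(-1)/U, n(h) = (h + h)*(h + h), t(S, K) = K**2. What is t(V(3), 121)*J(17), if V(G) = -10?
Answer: -234256/17 ≈ -13780.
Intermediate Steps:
n(h) = 4*h**2 (n(h) = (2*h)*(2*h) = 4*h**2)
J(U) = -16/U (J(U) = -4*4*(-1)**2/U = -4*4*1/U = -16/U)
t(V(3), 121)*J(17) = 121**2*(-16/17) = 14641*(-16*1/17) = 14641*(-16/17) = -234256/17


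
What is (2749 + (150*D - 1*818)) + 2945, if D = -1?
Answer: 4726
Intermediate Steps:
(2749 + (150*D - 1*818)) + 2945 = (2749 + (150*(-1) - 1*818)) + 2945 = (2749 + (-150 - 818)) + 2945 = (2749 - 968) + 2945 = 1781 + 2945 = 4726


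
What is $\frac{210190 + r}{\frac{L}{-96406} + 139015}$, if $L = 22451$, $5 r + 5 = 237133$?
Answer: $\frac{124178447668}{67009288195} \approx 1.8532$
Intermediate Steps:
$r = \frac{237128}{5}$ ($r = -1 + \frac{1}{5} \cdot 237133 = -1 + \frac{237133}{5} = \frac{237128}{5} \approx 47426.0$)
$\frac{210190 + r}{\frac{L}{-96406} + 139015} = \frac{210190 + \frac{237128}{5}}{\frac{22451}{-96406} + 139015} = \frac{1288078}{5 \left(22451 \left(- \frac{1}{96406}\right) + 139015\right)} = \frac{1288078}{5 \left(- \frac{22451}{96406} + 139015\right)} = \frac{1288078}{5 \cdot \frac{13401857639}{96406}} = \frac{1288078}{5} \cdot \frac{96406}{13401857639} = \frac{124178447668}{67009288195}$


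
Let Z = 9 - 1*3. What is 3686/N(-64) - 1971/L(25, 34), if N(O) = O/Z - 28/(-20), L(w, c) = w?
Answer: -1656219/3475 ≈ -476.61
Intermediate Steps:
Z = 6 (Z = 9 - 3 = 6)
N(O) = 7/5 + O/6 (N(O) = O/6 - 28/(-20) = O*(1/6) - 28*(-1/20) = O/6 + 7/5 = 7/5 + O/6)
3686/N(-64) - 1971/L(25, 34) = 3686/(7/5 + (1/6)*(-64)) - 1971/25 = 3686/(7/5 - 32/3) - 1971*1/25 = 3686/(-139/15) - 1971/25 = 3686*(-15/139) - 1971/25 = -55290/139 - 1971/25 = -1656219/3475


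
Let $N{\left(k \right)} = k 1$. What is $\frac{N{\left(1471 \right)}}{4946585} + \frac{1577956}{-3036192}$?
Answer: $- \frac{1950256810457}{3754695451080} \approx -0.51942$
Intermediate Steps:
$N{\left(k \right)} = k$
$\frac{N{\left(1471 \right)}}{4946585} + \frac{1577956}{-3036192} = \frac{1471}{4946585} + \frac{1577956}{-3036192} = 1471 \cdot \frac{1}{4946585} + 1577956 \left(- \frac{1}{3036192}\right) = \frac{1471}{4946585} - \frac{394489}{759048} = - \frac{1950256810457}{3754695451080}$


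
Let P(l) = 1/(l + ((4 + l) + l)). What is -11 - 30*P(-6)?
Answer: -62/7 ≈ -8.8571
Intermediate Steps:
P(l) = 1/(4 + 3*l) (P(l) = 1/(l + (4 + 2*l)) = 1/(4 + 3*l))
-11 - 30*P(-6) = -11 - 30/(4 + 3*(-6)) = -11 - 30/(4 - 18) = -11 - 30/(-14) = -11 - 30*(-1/14) = -11 + 15/7 = -62/7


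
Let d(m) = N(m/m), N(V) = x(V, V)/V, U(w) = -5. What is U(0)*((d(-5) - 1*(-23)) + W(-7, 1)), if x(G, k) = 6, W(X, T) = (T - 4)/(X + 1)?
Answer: -295/2 ≈ -147.50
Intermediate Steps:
W(X, T) = (-4 + T)/(1 + X)
N(V) = 6/V
d(m) = 6 (d(m) = 6/((m/m)) = 6/1 = 6*1 = 6)
U(0)*((d(-5) - 1*(-23)) + W(-7, 1)) = -5*((6 - 1*(-23)) + (-4 + 1)/(1 - 7)) = -5*((6 + 23) - 3/(-6)) = -5*(29 - 1/6*(-3)) = -5*(29 + 1/2) = -5*59/2 = -295/2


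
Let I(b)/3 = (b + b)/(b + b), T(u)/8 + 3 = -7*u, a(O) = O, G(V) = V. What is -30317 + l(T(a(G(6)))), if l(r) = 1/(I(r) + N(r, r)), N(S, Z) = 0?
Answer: -90950/3 ≈ -30317.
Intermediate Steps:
T(u) = -24 - 56*u (T(u) = -24 + 8*(-7*u) = -24 - 56*u)
I(b) = 3 (I(b) = 3*((b + b)/(b + b)) = 3*((2*b)/((2*b))) = 3*((2*b)*(1/(2*b))) = 3*1 = 3)
l(r) = ⅓ (l(r) = 1/(3 + 0) = 1/3 = ⅓)
-30317 + l(T(a(G(6)))) = -30317 + ⅓ = -90950/3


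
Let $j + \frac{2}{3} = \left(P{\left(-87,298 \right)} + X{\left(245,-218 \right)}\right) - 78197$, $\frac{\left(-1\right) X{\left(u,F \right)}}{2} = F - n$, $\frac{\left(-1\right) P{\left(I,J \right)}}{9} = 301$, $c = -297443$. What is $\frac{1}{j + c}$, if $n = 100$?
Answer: $- \frac{3}{1133141} \approx -2.6475 \cdot 10^{-6}$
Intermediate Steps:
$P{\left(I,J \right)} = -2709$ ($P{\left(I,J \right)} = \left(-9\right) 301 = -2709$)
$X{\left(u,F \right)} = 200 - 2 F$ ($X{\left(u,F \right)} = - 2 \left(F - 100\right) = - 2 \left(-100 + F\right) = 200 - 2 F$)
$j = - \frac{240812}{3}$ ($j = - \frac{2}{3} + \left(\left(-2709 + \left(200 - -436\right)\right) - 78197\right) = - \frac{2}{3} + \left(\left(-2709 + \left(200 + 436\right)\right) - 78197\right) = - \frac{2}{3} + \left(\left(-2709 + 636\right) - 78197\right) = - \frac{2}{3} - 80270 = - \frac{240812}{3} \approx -80271.0$)
$\frac{1}{j + c} = \frac{1}{- \frac{240812}{3} - 297443} = \frac{1}{- \frac{1133141}{3}} = - \frac{3}{1133141}$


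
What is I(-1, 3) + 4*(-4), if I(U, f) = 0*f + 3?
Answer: -13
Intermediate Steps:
I(U, f) = 3 (I(U, f) = 0 + 3 = 3)
I(-1, 3) + 4*(-4) = 3 + 4*(-4) = 3 - 16 = -13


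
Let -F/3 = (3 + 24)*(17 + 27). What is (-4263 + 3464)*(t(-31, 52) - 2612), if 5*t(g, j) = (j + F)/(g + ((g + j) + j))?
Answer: 220536784/105 ≈ 2.1004e+6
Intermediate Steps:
F = -3564 (F = -3*(3 + 24)*(17 + 27) = -81*44 = -3*1188 = -3564)
t(g, j) = (-3564 + j)/(5*(2*g + 2*j)) (t(g, j) = ((j - 3564)/(g + ((g + j) + j)))/5 = ((-3564 + j)/(g + (g + 2*j)))/5 = ((-3564 + j)/(2*g + 2*j))/5 = (-3564 + j)/(5*(2*g + 2*j)))
(-4263 + 3464)*(t(-31, 52) - 2612) = (-4263 + 3464)*((-3564 + 52)/(10*(-31 + 52)) - 2612) = -799*((1/10)*(-3512)/21 - 2612) = -799*((1/10)*(1/21)*(-3512) - 2612) = -799*(-1756/105 - 2612) = -799*(-276016/105) = 220536784/105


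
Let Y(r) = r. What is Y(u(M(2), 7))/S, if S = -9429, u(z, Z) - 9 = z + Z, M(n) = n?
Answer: -6/3143 ≈ -0.0019090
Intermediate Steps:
u(z, Z) = 9 + Z + z (u(z, Z) = 9 + (z + Z) = 9 + (Z + z) = 9 + Z + z)
Y(u(M(2), 7))/S = (9 + 7 + 2)/(-9429) = 18*(-1/9429) = -6/3143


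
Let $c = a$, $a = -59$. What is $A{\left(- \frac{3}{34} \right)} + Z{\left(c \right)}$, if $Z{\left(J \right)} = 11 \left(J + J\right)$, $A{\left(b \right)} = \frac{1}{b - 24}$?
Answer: $- \frac{1063096}{819} \approx -1298.0$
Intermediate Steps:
$A{\left(b \right)} = \frac{1}{-24 + b}$
$c = -59$
$Z{\left(J \right)} = 22 J$ ($Z{\left(J \right)} = 11 \cdot 2 J = 22 J$)
$A{\left(- \frac{3}{34} \right)} + Z{\left(c \right)} = \frac{1}{-24 - \frac{3}{34}} + 22 \left(-59\right) = \frac{1}{-24 - \frac{3}{34}} - 1298 = \frac{1}{- \frac{819}{34}} - 1298 = - \frac{34}{819} - 1298 = - \frac{1063096}{819}$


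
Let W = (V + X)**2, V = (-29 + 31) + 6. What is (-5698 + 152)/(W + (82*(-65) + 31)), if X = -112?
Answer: -5546/5517 ≈ -1.0053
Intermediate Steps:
V = 8 (V = 2 + 6 = 8)
W = 10816 (W = (8 - 112)**2 = (-104)**2 = 10816)
(-5698 + 152)/(W + (82*(-65) + 31)) = (-5698 + 152)/(10816 + (82*(-65) + 31)) = -5546/(10816 + (-5330 + 31)) = -5546/(10816 - 5299) = -5546/5517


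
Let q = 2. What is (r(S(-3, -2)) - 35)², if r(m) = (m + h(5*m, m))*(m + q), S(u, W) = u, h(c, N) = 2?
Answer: 1156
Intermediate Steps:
r(m) = (2 + m)² (r(m) = (m + 2)*(m + 2) = (2 + m)*(2 + m) = (2 + m)²)
(r(S(-3, -2)) - 35)² = ((4 + (-3)² + 4*(-3)) - 35)² = ((4 + 9 - 12) - 35)² = (1 - 35)² = (-34)² = 1156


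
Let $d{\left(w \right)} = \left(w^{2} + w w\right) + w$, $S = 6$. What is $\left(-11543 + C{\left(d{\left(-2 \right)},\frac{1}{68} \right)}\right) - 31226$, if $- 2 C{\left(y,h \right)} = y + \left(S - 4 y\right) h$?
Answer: $- \frac{2908487}{68} \approx -42772.0$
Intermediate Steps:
$d{\left(w \right)} = w + 2 w^{2}$ ($d{\left(w \right)} = \left(w^{2} + w^{2}\right) + w = 2 w^{2} + w = w + 2 w^{2}$)
$C{\left(y,h \right)} = - \frac{y}{2} - \frac{h \left(6 - 4 y\right)}{2}$ ($C{\left(y,h \right)} = - \frac{y + \left(6 - 4 y\right) h}{2} = - \frac{y + h \left(6 - 4 y\right)}{2} = - \frac{y}{2} - \frac{h \left(6 - 4 y\right)}{2}$)
$\left(-11543 + C{\left(d{\left(-2 \right)},\frac{1}{68} \right)}\right) - 31226 = \left(-11543 - \left(\frac{3}{68} + \frac{1}{2} \left(-2\right) \left(1 + 2 \left(-2\right)\right) - \frac{2 \left(- 2 \left(1 + 2 \left(-2\right)\right)\right)}{68}\right)\right) - 31226 = \left(-11543 - \left(\frac{3}{68} + \frac{8}{17} \left(-2\right) \left(1 - 4\right)\right)\right) - 31226 = \left(-11543 - \left(\frac{3}{68} + \frac{8}{17} \left(-2\right) \left(-3\right)\right)\right) - 31226 = \left(-11543 - \left(\frac{207}{68} - \frac{3}{17}\right)\right) - 31226 = \left(-11543 - \frac{195}{68}\right) - 31226 = - \frac{785119}{68} - 31226 = - \frac{2908487}{68}$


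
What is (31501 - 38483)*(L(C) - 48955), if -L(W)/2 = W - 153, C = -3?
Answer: 339625426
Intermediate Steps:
L(W) = 306 - 2*W (L(W) = -2*(W - 153) = -2*(-153 + W) = 306 - 2*W)
(31501 - 38483)*(L(C) - 48955) = (31501 - 38483)*((306 - 2*(-3)) - 48955) = -6982*((306 + 6) - 48955) = -6982*(312 - 48955) = -6982*(-48643) = 339625426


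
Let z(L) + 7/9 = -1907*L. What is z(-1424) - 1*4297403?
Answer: -14236522/9 ≈ -1.5818e+6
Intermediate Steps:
z(L) = -7/9 - 1907*L
z(-1424) - 1*4297403 = (-7/9 - 1907*(-1424)) - 1*4297403 = (-7/9 + 2715568) - 4297403 = 24440105/9 - 4297403 = -14236522/9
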